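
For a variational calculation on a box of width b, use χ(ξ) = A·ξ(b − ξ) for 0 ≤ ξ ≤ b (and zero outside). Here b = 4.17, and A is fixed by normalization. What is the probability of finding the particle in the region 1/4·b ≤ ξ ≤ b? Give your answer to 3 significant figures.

|χ|² is the probability density, so P = ∫_{1/4·b}^{b} |χ|² dξ.
With A² fixed by ∫|χ|² = 1, i.e. A² = (b^5/30)^(−1), substitute and integrate.
In terms of u = ξ/b (A² and the length scale cancel between numerator and denominator), P = [∫_{1/4}^{1} u^2·(1 - u)^2 du] / [∫_{0}^{1} u^2·(1 - u)^2 du].
An antiderivative of u^2·(1 - u)^2 is u^3·(6·u^2 - 15·u + 10)/30; evaluating from 1/4 to 1 gives 153/5120, while the full integral is 1/30.
Taking the ratio, P = 459/512.

P ≈ 0.896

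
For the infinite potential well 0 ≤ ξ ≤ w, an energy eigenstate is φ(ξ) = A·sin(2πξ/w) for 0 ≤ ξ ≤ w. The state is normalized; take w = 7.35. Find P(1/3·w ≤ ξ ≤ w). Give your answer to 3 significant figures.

|φ|² is the probability density, so P = ∫_{1/3·w}^{w} |φ|² dξ.
The normalization integral ∫|φ|²dξ over the whole domain equals w/2·A², and A² cancels in the ratio.
Let u = ξ/w; then A² and the length scale cancel, so P = ∫_{1/3}^{1} sin(2·π·u)^2 du ÷ ∫_{0}^{1} sin(2·π·u)^2 du.
With ∫ sin(2·π·u)^2 du = u/2 - sin(4·π·u)/(8·π) + C, the region integral is -√(3)/(16·π) + 1/3 and the full one is 1/2.
Taking the ratio, P = -√(3)/(8·π) + 2/3.

P ≈ 0.598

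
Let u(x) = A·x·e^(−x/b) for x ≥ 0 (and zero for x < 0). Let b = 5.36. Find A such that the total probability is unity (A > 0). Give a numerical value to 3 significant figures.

Require ∫ |u|² dx = 1 over the whole domain.
With u = A·x·e^(−x/b), the integral evaluates to A²·[b^3/4].
Hence A² = 1/[b^3/4].
Plugging in b = 5.36 yields A = 0.1612.

A ≈ 0.161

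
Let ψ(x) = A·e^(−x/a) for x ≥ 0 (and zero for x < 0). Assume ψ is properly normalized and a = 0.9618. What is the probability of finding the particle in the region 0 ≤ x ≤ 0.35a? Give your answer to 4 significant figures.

|ψ|² is the probability density, so P = ∫_{0}^{0.35a} |ψ|² dx.
Since A² = 1/(a/2), this is the region integral divided by the full normalization integral.
In terms of u = x/a (A² and the length scale cancel between numerator and denominator), P = [∫_{0}^{0.35} e^(-2·u) du] / [∫_{0}^{∞} e^(-2·u) du].
An antiderivative of e^(-2·u) is -e^(-2·u)/2; evaluating from 0 to 0.35 gives 1/2 - e^(-7/10)/2, while the full integral is 1/2.
Taking the ratio, P = 0.50341.

P ≈ 0.5034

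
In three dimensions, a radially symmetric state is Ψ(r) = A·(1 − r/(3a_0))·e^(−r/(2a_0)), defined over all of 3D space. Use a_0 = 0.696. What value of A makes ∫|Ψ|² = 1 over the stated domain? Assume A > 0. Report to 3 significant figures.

A ≈ 0.595

We need A² ∫|f|² 4πr² dr = 1, taking the integral from 0 to ∞.
Recall ∫₀^∞ r^m e^(−r/β) dr = m!·β^(m+1), carrying out the integral gives A² · 8·π·a_0^3/3.
Hence A² = 1/[8·π·a_0^3/3].
With a_0 = 0.696: A² = 0.3540 and A = 0.5950.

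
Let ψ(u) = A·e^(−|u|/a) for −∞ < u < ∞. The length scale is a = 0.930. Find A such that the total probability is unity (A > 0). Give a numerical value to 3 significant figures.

Normalization requires ∫|ψ|² du = 1, integrated from −∞ to ∞.
Using ∫₀^∞ uⁿ e^(−αu) du = n!/αⁿ⁺¹, the integral (without the A² prefactor) comes out to a.
Hence A² = 1/[a].
With a = 0.930: A² = 1.075 and A = 1.037.

A ≈ 1.04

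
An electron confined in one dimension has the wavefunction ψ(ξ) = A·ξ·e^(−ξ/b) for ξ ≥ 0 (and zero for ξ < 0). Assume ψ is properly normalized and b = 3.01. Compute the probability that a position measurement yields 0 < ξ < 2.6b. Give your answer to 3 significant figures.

P ≈ 0.891

P = ∫_{0}^{2.6b} |ψ(ξ)|² dξ.
The normalization integral ∫|ψ|²dξ over the whole domain equals b^3/4·A², and A² cancels in the ratio.
In terms of u = ξ/b (A² and the length scale cancel between numerator and denominator), P = [∫_{0}^{2.6} u^2·e^(-2·u) du] / [∫_{0}^{∞} u^2·e^(-2·u) du].
An antiderivative of u^2·e^(-2·u) is -(2·u^2 + 2·u + 1)·e^(-2·u)/4; evaluating from 0 to 2.6 gives 1/4 - 493·e^(-26/5)/100, while the full integral is 1/4.
The result is P = 0.8912.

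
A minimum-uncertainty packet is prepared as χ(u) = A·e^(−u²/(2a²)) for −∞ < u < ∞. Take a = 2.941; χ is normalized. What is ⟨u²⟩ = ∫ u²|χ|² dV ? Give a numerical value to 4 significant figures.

⟨u²⟩ = ∫ u^2 |χ|² du over the full domain.
Since the A² factors cancel between numerator and denominator, ⟨u²⟩ = a^2/2.
Putting a = 2.941 gives 4.3247.

⟨u^2⟩ ≈ 4.325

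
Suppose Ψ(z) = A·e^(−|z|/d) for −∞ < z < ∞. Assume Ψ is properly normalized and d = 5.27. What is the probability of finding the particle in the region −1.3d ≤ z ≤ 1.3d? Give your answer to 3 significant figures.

P ≈ 0.926

|Ψ|² is the probability density, so P = ∫_{−1.3d}^{1.3d} |Ψ|² dz.
With A² fixed by ∫|Ψ|² = 1, i.e. A² = (d)^(−1), substitute and integrate.
Both integrals are even about z = 0, so only the z ≥ 0 halves are needed (the factors of 2 cancel). Let u = z/d; then A² and the length scale cancel, so P = ∫_{0}^{1.3} e^(-2·u) du ÷ ∫_{0}^{∞} e^(-2·u) du.
With ∫ e^(-2·u) du = -e^(-2·u)/2 + C, the region integral is 1/2 - e^(-13/5)/2 and the full one is 1/2.
Evaluating gives P = 0.9257.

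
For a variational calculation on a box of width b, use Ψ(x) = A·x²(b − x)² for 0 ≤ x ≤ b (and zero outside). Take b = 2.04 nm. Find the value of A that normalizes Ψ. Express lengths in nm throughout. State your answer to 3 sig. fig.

Require ∫ |Ψ|² dx = 1 over the whole domain.
∫|Ψ|² dx = A²·(b^9/630).
So A² = (b^9/630)^(−1).
Substituting b = 2.04 gives A² = 1.030, so A = 1.015.

A ≈ 1.01 nm^(-9/2)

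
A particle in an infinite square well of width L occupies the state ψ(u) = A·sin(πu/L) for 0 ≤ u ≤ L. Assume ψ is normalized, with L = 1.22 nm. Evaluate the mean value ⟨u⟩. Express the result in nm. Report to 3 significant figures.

By definition ⟨u⟩ = ∫ u |ψ(u)|² du.
Since the A² factors cancel between numerator and denominator, ⟨u⟩ = L/2.
Putting L = 1.22 gives 0.6100.

⟨u⟩ ≈ 0.610 nm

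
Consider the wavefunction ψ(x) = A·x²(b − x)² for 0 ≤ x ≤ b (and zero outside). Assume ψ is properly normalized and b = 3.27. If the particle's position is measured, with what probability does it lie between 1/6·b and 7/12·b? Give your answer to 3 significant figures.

P ≈ 0.689

|ψ|² is the probability density, so P = ∫_{1/6·b}^{7/12·b} |ψ|² dx.
Since A² = 1/(b^9/630), this is the region integral divided by the full normalization integral.
In terms of u = x/b (A² and the length scale cancel between numerator and denominator), P = [∫_{1/6}^{7/12} u^4·(1 - u)^4 du] / [∫_{0}^{1} u^4·(1 - u)^4 du].
With ∫ u^4·(1 - u)^4 du = u^5·(70·u^4 - 315·u^3 + 540·u^2 - 420·u + 126)/630 + C, the region integral is ≈ 0.0010932 and the full one is 1/630.
The result is P = 0.6887.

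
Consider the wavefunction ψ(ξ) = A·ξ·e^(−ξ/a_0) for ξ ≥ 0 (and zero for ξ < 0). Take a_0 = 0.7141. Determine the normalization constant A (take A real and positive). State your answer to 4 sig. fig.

We need A² ∫|f|² dξ = 1, taking the integral from 0 to ∞.
Recall ∫₀^∞ ξ^m e^(−ξ/β) dξ = m!·β^(m+1), carrying out the integral gives A² · a_0^3/4.
Setting this equal to 1 gives A² = 1/(a_0^3/4).
Substituting a_0 = 0.7141 gives A² = 10.985, so A = 3.3143.

A ≈ 3.314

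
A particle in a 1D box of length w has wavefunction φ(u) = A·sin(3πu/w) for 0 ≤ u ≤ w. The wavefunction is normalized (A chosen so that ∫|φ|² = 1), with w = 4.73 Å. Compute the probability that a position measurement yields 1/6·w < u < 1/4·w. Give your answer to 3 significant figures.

The probability is P = ∫ |φ|² du over [1/6·w, 1/4·w].
The normalization integral ∫|φ|²du over the whole domain equals w/2·A², and A² cancels in the ratio.
In terms of t = u/w (A² and the length scale cancel between numerator and denominator), P = [∫_{1/6}^{1/4} sin(3·π·t)^2 dt] / [∫_{0}^{1} sin(3·π·t)^2 dt].
An antiderivative of sin(3·π·t)^2 is t/2 - sin(6·π·t)/(12·π); evaluating from 1/6 to 1/4 gives 1/(12·π) + 1/24, while the full integral is 1/2.
The result is P = (2 + π)/(12·π).

P ≈ 0.136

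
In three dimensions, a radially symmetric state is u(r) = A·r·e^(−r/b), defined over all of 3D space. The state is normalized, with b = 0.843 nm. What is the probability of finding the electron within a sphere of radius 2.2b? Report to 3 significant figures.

P = ∫ |u|² 4πr² dr over r ≤ 2.2b.
The full normalization integral is A²·[3·π·b^5] = 1, fixing A².
Let t = r/b; then A², 4π and the length scale all cancel, so P = ∫_{0}^{2.2} t^4·e^(-2·t) dt ÷ ∫_{0}^{∞} t^4·e^(-2·t) dt.
With ∫ t^4·e^(-2·t) dt = -(t^4/2 + t^3 + 3·t^2/2 + 3·t/2 + 3/4)·e^(-2·t) + C, the region integral is ≈ 0.33661 and the full one is 3/4.
The region integral divided by the full integral gives P = 0.4488.

P ≈ 0.449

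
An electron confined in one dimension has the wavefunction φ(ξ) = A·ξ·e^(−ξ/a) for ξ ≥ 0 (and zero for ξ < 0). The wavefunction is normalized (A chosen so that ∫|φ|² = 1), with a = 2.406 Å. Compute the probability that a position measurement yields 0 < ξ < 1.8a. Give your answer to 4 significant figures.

P ≈ 0.6973

The probability is P = ∫ |φ|² dξ over [0, 1.8a].
With A² fixed by ∫|φ|² = 1, i.e. A² = (a^3/4)^(−1), substitute and integrate.
Substituting u = ξ/a, A² and the length scale cancel in the ratio: P = ∫_{0}^{1.8} u^2·e^(-2·u) du / ∫_{0}^{∞} u^2·e^(-2·u) du.
An antiderivative of u^2·e^(-2·u) is -(2·u^2 + 2·u + 1)·e^(-2·u)/4; evaluating from 0 to 1.8 gives 1/4 - 277·e^(-18/5)/100, while the full integral is 1/4.
This works out to P = 0.69725.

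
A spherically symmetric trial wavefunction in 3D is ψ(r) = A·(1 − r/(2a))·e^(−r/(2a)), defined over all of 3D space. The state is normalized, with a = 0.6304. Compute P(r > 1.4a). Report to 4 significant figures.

P ≈ 0.9519

With dV = 4πr²dr, the probability is ∫|ψ|² dV over r > 1.4a.
A² is fixed by ∫₀^∞ 4πr²|ψ|² dr = 1, i.e. A² = (8·π·a^3)^(−1).
Let u = r/a; then A², 4π and the length scale all cancel, so P = ∫_{1.4}^{∞} u^2·(1 - u/2)^2·e^(-u) du ÷ ∫_{0}^{∞} u^2·(1 - u/2)^2·e^(-u) du.
An antiderivative of u^2·(1 - u/2)^2·e^(-u) is -(u^4/4 + u^2 + 2·u + 2)·e^(-u); evaluating from 1.4 to ∞ gives ≈ 1.90383, while the full integral is 2.
This evaluates to P = 0.95191.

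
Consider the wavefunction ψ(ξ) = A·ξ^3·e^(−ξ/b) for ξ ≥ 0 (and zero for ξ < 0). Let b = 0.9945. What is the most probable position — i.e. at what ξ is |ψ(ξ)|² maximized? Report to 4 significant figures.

Differentiate |ψ(ξ)|² with respect to ξ and set to zero.
This gives ξ = 3·b.
With b = 0.9945, the most probable position is 2.9835.

ξ ≈ 2.984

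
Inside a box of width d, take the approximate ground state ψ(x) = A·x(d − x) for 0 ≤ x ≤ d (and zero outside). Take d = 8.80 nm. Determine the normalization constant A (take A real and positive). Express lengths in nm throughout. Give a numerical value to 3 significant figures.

A ≈ 0.0238 nm^(-5/2)

We need A² ∫|f|² dx = 1, taking the integral from 0 to d.
With ψ = A·x(d − x), the integral evaluates to A²·[d^5/30].
So A² = (d^5/30)^(−1).
Plugging in d = 8.80 yields A = 0.02384.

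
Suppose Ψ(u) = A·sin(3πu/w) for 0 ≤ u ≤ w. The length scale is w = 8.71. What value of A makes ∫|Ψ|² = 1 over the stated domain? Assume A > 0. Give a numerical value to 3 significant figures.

A ≈ 0.479

The normalization condition is ∫|Ψ|² du = 1 from 0 to w.
The integral (without the A² prefactor) comes out to w/2.
So A² = (w/2)^(−1).
With w = 8.71: A² = 0.2296 and A = 0.4792.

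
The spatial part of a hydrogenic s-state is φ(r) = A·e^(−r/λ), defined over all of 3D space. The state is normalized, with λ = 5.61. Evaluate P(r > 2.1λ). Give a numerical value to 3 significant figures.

P = ∫ |φ|² 4πr² dr over r > 2.1λ.
Normalization gives A² = 1/(π·λ^3).
Let u = r/λ; then A², 4π and the length scale all cancel, so P = ∫_{2.1}^{∞} u^2·e^(-2·u) du ÷ ∫_{0}^{∞} u^2·e^(-2·u) du.
An antiderivative of u^2·e^(-2·u) is -(2·u^2 + 2·u + 1)·e^(-2·u)/4; evaluating from 2.1 to ∞ gives 701·e^(-21/5)/200, while the full integral is 1/4.
This evaluates to P = 0.2102.

P ≈ 0.210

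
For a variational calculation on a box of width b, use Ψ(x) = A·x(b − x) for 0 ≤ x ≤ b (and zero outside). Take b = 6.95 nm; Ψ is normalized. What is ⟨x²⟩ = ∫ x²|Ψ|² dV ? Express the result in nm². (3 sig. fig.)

⟨x^2⟩ ≈ 13.8 nm^2

⟨x²⟩ = ∫ x^2 |Ψ|² dx over the full domain.
The ratio of the moment integral to the normalization integral gives ⟨x²⟩ = 2·b^2/7.
Putting b = 6.95 gives 13.80.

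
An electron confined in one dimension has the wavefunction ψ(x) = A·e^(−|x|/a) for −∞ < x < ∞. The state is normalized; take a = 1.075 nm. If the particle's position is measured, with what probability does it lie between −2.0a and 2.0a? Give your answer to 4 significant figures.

The probability is P = ∫ |ψ|² dx over [−2.0a, 2.0a].
With A² fixed by ∫|ψ|² = 1, i.e. A² = (a)^(−1), substitute and integrate.
By symmetry take twice the x ≥ 0 contribution in numerator and denominator; the 2's cancel. Substituting u = x/a, A² and the length scale cancel in the ratio: P = ∫_{0}^{2.0} e^(-2·u) du / ∫_{0}^{∞} e^(-2·u) du.
An antiderivative of e^(-2·u) is -e^(-2·u)/2; evaluating from 0 to 2.0 gives 1/2 - e^(-4)/2, while the full integral is 1/2.
Evaluating gives P = 0.98168.

P ≈ 0.9817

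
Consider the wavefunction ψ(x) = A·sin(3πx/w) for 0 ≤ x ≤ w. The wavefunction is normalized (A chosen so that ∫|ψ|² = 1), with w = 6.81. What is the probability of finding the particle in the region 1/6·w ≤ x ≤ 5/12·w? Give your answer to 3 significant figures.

P ≈ 0.197

P = ∫_{1/6·w}^{5/12·w} |ψ(x)|² dx.
The normalization integral ∫|ψ|²dx over the whole domain equals w/2·A², and A² cancels in the ratio.
Let u = x/w; then A² and the length scale cancel, so P = ∫_{1/6}^{5/12} sin(3·π·u)^2 du ÷ ∫_{0}^{1} sin(3·π·u)^2 du.
With ∫ sin(3·π·u)^2 du = u/2 - sin(6·π·u)/(12·π) + C, the region integral is 1/8 - 1/(12·π) and the full one is 1/2.
The result is P = (-2 + 3·π)/(12·π).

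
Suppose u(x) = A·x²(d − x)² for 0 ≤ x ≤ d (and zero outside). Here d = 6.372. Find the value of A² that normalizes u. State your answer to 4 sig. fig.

Normalization requires ∫|u|² dx = 1, integrated from 0 to d.
The integral (without the A² prefactor) comes out to d^9/630.
Substituting d = 6.372 gives A² = 0.000036380, so A = 0.0060316.

A^2 ≈ 0.00003638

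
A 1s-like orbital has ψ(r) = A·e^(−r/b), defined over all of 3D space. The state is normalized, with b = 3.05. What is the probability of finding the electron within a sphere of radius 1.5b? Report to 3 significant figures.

P ≈ 0.577

P = ∫ |ψ|² 4πr² dr over r ≤ 1.5b.
A² is fixed by ∫₀^∞ 4πr²|ψ|² dr = 1, i.e. A² = (π·b^3)^(−1).
Let u = r/b; then A², 4π and the length scale all cancel, so P = ∫_{0}^{1.5} u^2·e^(-2·u) du ÷ ∫_{0}^{∞} u^2·e^(-2·u) du.
An antiderivative of u^2·e^(-2·u) is -(2·u^2 + 2·u + 1)·e^(-2·u)/4; evaluating from 0 to 1.5 gives 1/4 - 17·e^(-3)/8, while the full integral is 1/4.
Taking the ratio yields P = 0.5768.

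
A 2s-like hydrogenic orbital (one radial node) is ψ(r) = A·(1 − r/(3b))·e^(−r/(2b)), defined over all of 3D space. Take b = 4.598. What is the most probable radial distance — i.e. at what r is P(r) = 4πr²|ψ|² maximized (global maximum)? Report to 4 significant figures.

Set d/dr [P(r) = 4πr²|ψ|²] = 0 and solve for r > 0.
This gives r = b.
With b = 4.598, the most probable radial distance is 4.5980.

r ≈ 4.598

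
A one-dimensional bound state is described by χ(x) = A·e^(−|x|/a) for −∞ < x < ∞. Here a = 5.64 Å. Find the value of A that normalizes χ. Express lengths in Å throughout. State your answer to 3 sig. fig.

A ≈ 0.421 Å^(-1/2)

We need A² ∫|f|² dx = 1, taking the integral from −∞ to ∞.
The integral (without the A² prefactor) comes out to a.
Hence A² = 1/[a].
Plugging in a = 5.64 yields A = 0.4211.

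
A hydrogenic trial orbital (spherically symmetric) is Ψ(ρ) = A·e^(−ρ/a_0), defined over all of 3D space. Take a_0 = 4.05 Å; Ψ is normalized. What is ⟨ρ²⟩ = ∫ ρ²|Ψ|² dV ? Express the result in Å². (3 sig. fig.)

By definition ⟨ρ²⟩ = ∫ ρ^2 |Ψ(ρ)|² 4πρ² dρ.
With ∫₀^∞ ρ^4 e^(−αρ) dρ = 4!/α^5, since the A² factors cancel between numerator and denominator, ⟨ρ²⟩ = 3·a_0^2.
With a_0 = 4.05, ⟨ρ^2⟩ = 49.21.

⟨ρ^2⟩ ≈ 49.2 Å^2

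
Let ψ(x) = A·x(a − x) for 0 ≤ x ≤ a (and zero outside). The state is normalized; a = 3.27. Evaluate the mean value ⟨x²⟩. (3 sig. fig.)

The expectation value is the |ψ|²-weighted average of x^2: ∫ x^2|ψ|² dx.
Expanding the polynomial and integrating term by term, the ratio of the moment integral to the normalization integral gives ⟨x²⟩ = 2·a^2/7.
Putting a = 3.27 gives 3.055.

⟨x^2⟩ ≈ 3.06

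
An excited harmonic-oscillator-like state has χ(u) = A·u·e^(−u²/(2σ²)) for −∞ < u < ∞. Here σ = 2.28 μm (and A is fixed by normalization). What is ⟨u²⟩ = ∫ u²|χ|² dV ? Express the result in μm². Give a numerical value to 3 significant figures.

⟨u^2⟩ ≈ 7.80 μm^2

The expectation value is the |χ|²-weighted average of u^2: ∫ u^2|χ|² du.
With ∫_{−∞}^{∞} u^(2m) e^(−αu²) du = (2m−1)!!·√π / (2^m α^(m+1/2)), since the A² factors cancel between numerator and denominator, ⟨u²⟩ = 3·σ^2/2.
With σ = 2.28, ⟨u^2⟩ = 7.798.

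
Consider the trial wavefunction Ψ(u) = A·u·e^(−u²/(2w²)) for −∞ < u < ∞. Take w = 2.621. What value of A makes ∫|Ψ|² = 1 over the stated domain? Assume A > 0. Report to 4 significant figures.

A ≈ 0.2503

Normalization requires ∫|Ψ|² du = 1, integrated from −∞ to ∞.
With ∫_{−∞}^{∞} u^(2m) e^(−αu²) du = (2m−1)!!·√π / (2^m α^(m+1/2)), the integral (without the A² prefactor) comes out to √(π)·w^3/2.
Setting this equal to 1 gives A² = 1/(√(π)·w^3/2).
Plugging in w = 2.621 yields A = 0.25034.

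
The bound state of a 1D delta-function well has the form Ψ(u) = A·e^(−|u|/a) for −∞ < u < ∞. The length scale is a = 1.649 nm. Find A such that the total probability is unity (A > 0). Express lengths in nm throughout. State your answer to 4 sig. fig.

A ≈ 0.7787 nm^(-1/2)

We need A² ∫|f|² du = 1, taking the integral from −∞ to ∞.
Recall ∫₀^∞ u^m e^(−u/β) du = m!·β^(m+1), ∫|Ψ|² du = A²·(a).
Hence A² = 1/[a].
Plugging in a = 1.649 yields A = 0.77873.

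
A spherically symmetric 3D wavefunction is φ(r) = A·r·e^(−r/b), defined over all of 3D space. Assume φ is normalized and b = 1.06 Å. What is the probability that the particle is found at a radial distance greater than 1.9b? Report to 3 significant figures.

P ≈ 0.668

With dV = 4πr²dr, the probability is ∫|φ|² dV over r > 1.9b.
A² is fixed by ∫₀^∞ 4πr²|φ|² dr = 1, i.e. A² = (3·π·b^5)^(−1).
Substituting u = r/b, A², 4π and the length scale all cancel in the ratio: P = ∫_{1.9}^{∞} u^4·e^(-2·u) du / ∫_{0}^{∞} u^4·e^(-2·u) du.
With ∫ u^4·e^(-2·u) du = -(u^4/2 + u^3 + 3·u^2/2 + 3·u/2 + 3/4)·e^(-2·u) + C, the region integral is ≈ 0.50088 and the full one is 3/4.
The region integral divided by the full integral gives P = 0.6678.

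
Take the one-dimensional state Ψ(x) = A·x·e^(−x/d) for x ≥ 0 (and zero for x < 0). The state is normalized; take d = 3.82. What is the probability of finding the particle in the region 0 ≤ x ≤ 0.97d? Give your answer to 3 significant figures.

P ≈ 0.307

The probability is P = ∫ |Ψ|² dx over [0, 0.97d].
Since A² = 1/(d^3/4), this is the region integral divided by the full normalization integral.
In terms of u = x/d (A² and the length scale cancel between numerator and denominator), P = [∫_{0}^{0.97} u^2·e^(-2·u) du] / [∫_{0}^{∞} u^2·e^(-2·u) du].
With ∫ u^2·e^(-2·u) du = -(2·u^2 + 2·u + 1)·e^(-2·u)/4 + C, the region integral is ≈ 0.076772 and the full one is 1/4.
Evaluating gives P = 0.3071.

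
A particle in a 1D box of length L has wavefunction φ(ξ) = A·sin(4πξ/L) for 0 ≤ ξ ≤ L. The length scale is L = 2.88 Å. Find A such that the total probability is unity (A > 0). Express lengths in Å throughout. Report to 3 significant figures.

Normalization requires ∫|φ|² dξ = 1, integrated from 0 to L.
Carrying out the integral gives A² · L/2.
Substituting L = 2.88 gives A² = 0.6944, so A = 0.8333.

A ≈ 0.833 Å^(-1/2)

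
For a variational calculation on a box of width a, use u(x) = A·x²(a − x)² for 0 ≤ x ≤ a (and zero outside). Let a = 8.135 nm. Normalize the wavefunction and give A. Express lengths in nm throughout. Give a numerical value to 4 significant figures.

A ≈ 0.002009 nm^(-9/2)

Normalization requires ∫|u|² dx = 1, integrated from 0 to a.
Expanding the polynomial and integrating term by term, with u = A·x²(a − x)², the integral evaluates to A²·[a^9/630].
So A² = (a^9/630)^(−1).
Plugging in a = 8.135 yields A = 0.0020094.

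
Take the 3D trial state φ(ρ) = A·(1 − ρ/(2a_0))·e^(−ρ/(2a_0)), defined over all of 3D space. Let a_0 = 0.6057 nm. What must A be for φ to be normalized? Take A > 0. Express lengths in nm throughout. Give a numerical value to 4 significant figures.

A ≈ 0.4231 nm^(-3/2)

Normalization requires ∫|φ|² 4πρ² dρ = 1, integrated from 0 to ∞.
(Spherical symmetry: dV = 4πρ² dρ.)
The integral (without the A² prefactor) comes out to 8·π·a_0^3.
Hence A² = 1/[8·π·a_0^3].
Substituting a_0 = 0.6057 gives A² = 0.17906, so A = 0.42315.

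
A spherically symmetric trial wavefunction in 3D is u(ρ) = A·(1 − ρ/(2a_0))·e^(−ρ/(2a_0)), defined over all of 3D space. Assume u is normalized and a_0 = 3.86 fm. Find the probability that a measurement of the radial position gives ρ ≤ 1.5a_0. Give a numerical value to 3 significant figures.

P ≈ 0.0500

With dV = 4πρ²dρ, the probability is ∫|u|² dV over ρ ≤ 1.5a_0.
Normalization gives A² = 1/(8·π·a_0^3).
Let t = ρ/a_0; then A², 4π and the length scale all cancel, so P = ∫_{0}^{1.5} t^2·(1 - t/2)^2·e^(-t) dt ÷ ∫_{0}^{∞} t^2·(1 - t/2)^2·e^(-t) dt.
An antiderivative of t^2·(1 - t/2)^2·e^(-t) is -(t^4/4 + t^2 + 2·t + 2)·e^(-t); evaluating from 0 to 1.5 gives 2 - 545·e^(-3/2)/64, while the full integral is 2.
This evaluates to P = 0.04995.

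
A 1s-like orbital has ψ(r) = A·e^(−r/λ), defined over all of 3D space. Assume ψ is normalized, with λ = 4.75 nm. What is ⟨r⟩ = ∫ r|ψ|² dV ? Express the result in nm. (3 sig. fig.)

The expectation value is the |ψ|²-weighted average of r: ∫ r|ψ|² 4πr² dr.
Recall ∫₀^∞ r^m e^(−r/β) dr = m!·β^(m+1), evaluating both integrals, ⟨r⟩ = 3·λ/2.
With λ = 4.75, ⟨r⟩ = 7.125.

⟨r⟩ ≈ 7.13 nm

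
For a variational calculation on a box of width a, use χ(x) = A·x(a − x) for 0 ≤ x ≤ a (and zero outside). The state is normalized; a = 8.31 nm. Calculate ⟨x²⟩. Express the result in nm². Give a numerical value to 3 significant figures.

⟨x^2⟩ ≈ 19.7 nm^2

The expectation value is the |χ|²-weighted average of x^2: ∫ x^2|χ|² dx.
Since the A² factors cancel between numerator and denominator, ⟨x²⟩ = 2·a^2/7.
With a = 8.31, ⟨x^2⟩ = 19.73.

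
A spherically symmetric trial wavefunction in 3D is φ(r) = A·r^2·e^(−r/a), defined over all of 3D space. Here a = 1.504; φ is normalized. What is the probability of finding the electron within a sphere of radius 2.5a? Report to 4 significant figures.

P ≈ 0.2378

Integrate the radial probability density 4πr²|φ|² over r ≤ 2.5a.
The full normalization integral is A²·[45·π·a^7/2] = 1, fixing A².
Let u = r/a; then A², 4π and the length scale all cancel, so P = ∫_{0}^{2.5} u^6·e^(-2·u) du ÷ ∫_{0}^{∞} u^6·e^(-2·u) du.
With ∫ u^6·e^(-2·u) du = -(4·u^6 + 12·u^5 + 30·u^4 + 60·u^3 + 90·u^2 + 90·u + 45)·e^(-2·u)/8 + C, the region integral is ≈ 1.33772 and the full one is 45/8.
Taking the ratio yields P = 0.23782.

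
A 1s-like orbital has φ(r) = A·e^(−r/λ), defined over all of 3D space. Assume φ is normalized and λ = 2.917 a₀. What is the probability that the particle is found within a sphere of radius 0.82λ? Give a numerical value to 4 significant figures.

P ≈ 0.2270

Integrate the radial probability density 4πr²|φ|² over r ≤ 0.82λ.
Normalization gives A² = 1/(π·λ^3).
In terms of u = r/λ (A², 4π and the length scale all cancel between numerator and denominator), P = [∫_{0}^{0.82} u^2·e^(-2·u) du] / [∫_{0}^{∞} u^2·e^(-2·u) du].
With ∫ u^2·e^(-2·u) du = -(2·u^2 + 2·u + 1)·e^(-2·u)/4 + C, the region integral is 1/4 - 4981·e^(-41/25)/5000 and the full one is 1/4.
The region integral divided by the full integral gives P = 0.22703.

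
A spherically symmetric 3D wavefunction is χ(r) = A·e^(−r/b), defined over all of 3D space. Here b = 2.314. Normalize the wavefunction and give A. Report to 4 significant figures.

A ≈ 0.1603

We need A² ∫|f|² 4πr² dr = 1, taking the integral from 0 to ∞.
In 3D with spherical symmetry the volume element is 4πr² dr.
The integral (without the A² prefactor) comes out to π·b^3.
Setting this equal to 1 gives A² = 1/(π·b^3).
Plugging in b = 2.314 yields A = 0.16028.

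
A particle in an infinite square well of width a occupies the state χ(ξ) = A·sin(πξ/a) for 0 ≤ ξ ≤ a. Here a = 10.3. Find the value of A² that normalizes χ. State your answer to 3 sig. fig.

The normalization condition is ∫|χ|² dξ = 1 from 0 to a.
The integral (without the A² prefactor) comes out to a/2.
Setting this equal to 1 gives A² = 1/(a/2).
Substituting a = 10.3 gives A² = 0.1942, so A = 0.4407.

A^2 ≈ 0.194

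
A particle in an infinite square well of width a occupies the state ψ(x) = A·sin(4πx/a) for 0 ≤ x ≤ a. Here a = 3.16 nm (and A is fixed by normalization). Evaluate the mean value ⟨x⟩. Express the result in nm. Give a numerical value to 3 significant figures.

⟨x⟩ ≈ 1.58 nm

⟨x⟩ = ∫ x |ψ|² dx over the full domain.
Since the A² factors cancel between numerator and denominator, ⟨x⟩ = a/2.
Putting a = 3.16 gives 1.580.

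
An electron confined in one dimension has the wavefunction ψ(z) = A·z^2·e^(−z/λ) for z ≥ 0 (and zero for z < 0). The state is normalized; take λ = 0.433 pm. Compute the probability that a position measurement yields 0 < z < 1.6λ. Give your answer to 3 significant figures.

P ≈ 0.219

P = ∫_{0}^{1.6λ} |ψ(z)|² dz.
Since A² = 1/(3·λ^5/4), this is the region integral divided by the full normalization integral.
In terms of u = z/λ (A² and the length scale cancel between numerator and denominator), P = [∫_{0}^{1.6} u^4·e^(-2·u) du] / [∫_{0}^{∞} u^4·e^(-2·u) du].
Using ∫ u^4·e^(-2·u) du = -(u^4/2 + u^3 + 3·u^2/2 + 3·u/2 + 3/4)·e^(-2·u), the numerator is ≈ 0.16454 and the denominator is 3/4.
The result is P = 0.2194.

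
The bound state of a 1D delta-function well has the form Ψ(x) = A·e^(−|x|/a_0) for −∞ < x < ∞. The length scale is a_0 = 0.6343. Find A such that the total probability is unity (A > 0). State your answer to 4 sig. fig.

The normalization condition is ∫|Ψ|² dx = 1 from −∞ to ∞.
Recall ∫₀^∞ x^m e^(−x/β) dx = m!·β^(m+1), with Ψ = A·e^(−|x|/a_0), the integral evaluates to A²·[a_0].
Hence A² = 1/[a_0].
With a_0 = 0.6343: A² = 1.5765 and A = 1.2556.

A ≈ 1.256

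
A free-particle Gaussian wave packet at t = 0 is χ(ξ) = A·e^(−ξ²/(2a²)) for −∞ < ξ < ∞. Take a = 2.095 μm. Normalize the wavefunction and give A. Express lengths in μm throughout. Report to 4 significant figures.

Require ∫ |χ|² dξ = 1 over the whole domain.
Differentiating ∫e^(−αξ²) dξ = √(π/α) under α to get the higher moments, carrying out the integral gives A² · √(π)·a.
So A² = (√(π)·a)^(−1).
Plugging in a = 2.095 yields A = 0.51894.

A ≈ 0.5189 μm^(-1/2)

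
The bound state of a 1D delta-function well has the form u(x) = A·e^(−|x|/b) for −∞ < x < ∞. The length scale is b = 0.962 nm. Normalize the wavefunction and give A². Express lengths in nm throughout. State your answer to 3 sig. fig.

A^2 ≈ 1.04 nm^(-1)

We need A² ∫|f|² dx = 1, taking the integral from −∞ to ∞.
Recall ∫₀^∞ x^m e^(−x/β) dx = m!·β^(m+1), ∫|u|² dx = A²·(b).
So A² = (b)^(−1).
Plugging in b = 0.962 yields A = 1.020.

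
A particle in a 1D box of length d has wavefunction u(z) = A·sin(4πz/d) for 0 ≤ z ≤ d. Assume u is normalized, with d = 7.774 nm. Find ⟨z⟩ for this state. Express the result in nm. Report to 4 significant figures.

The expectation value is the |u|²-weighted average of z: ∫ z|u|² dz.
The ratio of the moment integral to the normalization integral gives ⟨z⟩ = d/2.
Putting d = 7.774 gives 3.8870.

⟨z⟩ ≈ 3.887 nm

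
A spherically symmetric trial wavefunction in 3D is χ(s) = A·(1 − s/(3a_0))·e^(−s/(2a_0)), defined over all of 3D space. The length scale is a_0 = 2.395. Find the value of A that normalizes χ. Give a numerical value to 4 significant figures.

A ≈ 0.09321

The normalization condition is ∫|χ|² 4πs² ds = 1 from 0 to ∞.
In 3D with spherical symmetry the volume element is 4πs² ds.
Using ∫₀^∞ sⁿ e^(−αs) ds = n!/αⁿ⁺¹, the integral (without the A² prefactor) comes out to 8·π·a_0^3/3.
Plugging in a_0 = 2.395 yields A = 0.093214.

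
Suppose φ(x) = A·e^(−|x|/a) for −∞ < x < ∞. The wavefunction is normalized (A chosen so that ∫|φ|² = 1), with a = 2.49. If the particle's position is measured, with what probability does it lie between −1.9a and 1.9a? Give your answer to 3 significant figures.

P ≈ 0.978

P = ∫_{−1.9a}^{1.9a} |φ(x)|² dx.
Since A² = 1/(a), this is the region integral divided by the full normalization integral.
Both integrals are even about x = 0, so only the x ≥ 0 halves are needed (the factors of 2 cancel). In terms of u = x/a (A² and the length scale cancel between numerator and denominator), P = [∫_{0}^{1.9} e^(-2·u) du] / [∫_{0}^{∞} e^(-2·u) du].
With ∫ e^(-2·u) du = -e^(-2·u)/2 + C, the region integral is 1/2 - e^(-19/5)/2 and the full one is 1/2.
This works out to P = 0.9776.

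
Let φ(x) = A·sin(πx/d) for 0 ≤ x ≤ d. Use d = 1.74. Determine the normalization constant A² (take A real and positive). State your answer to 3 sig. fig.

A^2 ≈ 1.15

Require ∫ |φ|² dx = 1 over the whole domain.
Using sin²θ = (1 − cos 2θ)/2, carrying out the integral gives A² · d/2.
Hence A² = 1/[d/2].
Substituting d = 1.74 gives A² = 1.149, so A = 1.072.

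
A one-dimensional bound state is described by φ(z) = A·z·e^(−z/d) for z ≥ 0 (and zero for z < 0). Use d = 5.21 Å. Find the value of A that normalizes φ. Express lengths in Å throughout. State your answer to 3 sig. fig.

The normalization condition is ∫|φ|² dz = 1 from 0 to ∞.
Recall ∫₀^∞ z^m e^(−z/β) dz = m!·β^(m+1), with φ = A·z·e^(−z/d), the integral evaluates to A²·[d^3/4].
Setting this equal to 1 gives A² = 1/(d^3/4).
Substituting d = 5.21 gives A² = 0.02828, so A = 0.1682.

A ≈ 0.168 Å^(-3/2)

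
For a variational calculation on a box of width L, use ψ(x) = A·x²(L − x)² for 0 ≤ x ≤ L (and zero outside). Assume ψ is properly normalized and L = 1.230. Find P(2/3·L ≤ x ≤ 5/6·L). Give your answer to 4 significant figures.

P = ∫_{2/3·L}^{5/6·L} |ψ(x)|² dx.
The normalization integral ∫|ψ|²dx over the whole domain equals L^9/630·A², and A² cancels in the ratio.
Let u = x/L; then A² and the length scale cancel, so P = ∫_{2/3}^{5/6} u^4·(1 - u)^4 du ÷ ∫_{0}^{1} u^4·(1 - u)^4 du.
An antiderivative of u^4·(1 - u)^4 is u^5·(70·u^4 - 315·u^3 + 540·u^2 - 420·u + 126)/630; evaluating from 2/3 to 5/6 gives ≈ 0.000215708, while the full integral is 1/630.
Taking the ratio, P = 0.13590.

P ≈ 0.1359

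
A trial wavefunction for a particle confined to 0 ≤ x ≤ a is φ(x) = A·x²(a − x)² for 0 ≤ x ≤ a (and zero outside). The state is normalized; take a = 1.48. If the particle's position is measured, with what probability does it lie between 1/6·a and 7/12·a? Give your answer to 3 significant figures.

P ≈ 0.689

P = ∫_{1/6·a}^{7/12·a} |φ(x)|² dx.
The normalization integral ∫|φ|²dx over the whole domain equals a^9/630·A², and A² cancels in the ratio.
In terms of u = x/a (A² and the length scale cancel between numerator and denominator), P = [∫_{1/6}^{7/12} u^4·(1 - u)^4 du] / [∫_{0}^{1} u^4·(1 - u)^4 du].
Using ∫ u^4·(1 - u)^4 du = u^5·(70·u^4 - 315·u^3 + 540·u^2 - 420·u + 126)/630, the numerator is ≈ 0.0010932 and the denominator is 1/630.
This works out to P = 0.6887.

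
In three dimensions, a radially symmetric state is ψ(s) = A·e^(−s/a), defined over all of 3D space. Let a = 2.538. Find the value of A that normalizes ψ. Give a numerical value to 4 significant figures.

A ≈ 0.1395

The normalization condition is ∫|ψ|² 4πs² ds = 1 from 0 to ∞.
Recall ∫₀^∞ s^m e^(−s/β) ds = m!·β^(m+1), the integral (without the A² prefactor) comes out to π·a^3.
Hence A² = 1/[π·a^3].
Substituting a = 2.538 gives A² = 0.019470, so A = 0.13954.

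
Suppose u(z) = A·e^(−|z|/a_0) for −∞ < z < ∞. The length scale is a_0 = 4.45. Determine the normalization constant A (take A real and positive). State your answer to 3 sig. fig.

We need A² ∫|f|² dz = 1, taking the integral from −∞ to ∞.
Using ∫₀^∞ zⁿ e^(−αz) dz = n!/αⁿ⁺¹, ∫|u|² dz = A²·(a_0).
Setting this equal to 1 gives A² = 1/(a_0).
Plugging in a_0 = 4.45 yields A = 0.4740.

A ≈ 0.474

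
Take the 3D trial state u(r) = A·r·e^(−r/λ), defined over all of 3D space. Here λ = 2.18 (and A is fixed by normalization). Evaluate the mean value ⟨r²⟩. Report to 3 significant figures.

By definition ⟨r²⟩ = ∫ r^2 |u(r)|² 4πr² dr.
Recall ∫₀^∞ r^m e^(−r/β) dr = m!·β^(m+1), since the A² factors cancel between numerator and denominator, ⟨r²⟩ = 15·λ^2/2.
With λ = 2.18, ⟨r^2⟩ = 35.64.

⟨r^2⟩ ≈ 35.6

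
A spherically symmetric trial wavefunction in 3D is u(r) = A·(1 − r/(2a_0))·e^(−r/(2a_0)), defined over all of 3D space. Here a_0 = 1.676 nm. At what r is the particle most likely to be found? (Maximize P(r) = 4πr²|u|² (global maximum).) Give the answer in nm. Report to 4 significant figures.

The maximum of P(r) = 4πr²|u|² occurs where its derivative vanishes.
This gives r = a_0·(√(5) + 3).
With a_0 = 1.676, the most probable radial distance is 8.7756 nm.

r ≈ 8.776 nm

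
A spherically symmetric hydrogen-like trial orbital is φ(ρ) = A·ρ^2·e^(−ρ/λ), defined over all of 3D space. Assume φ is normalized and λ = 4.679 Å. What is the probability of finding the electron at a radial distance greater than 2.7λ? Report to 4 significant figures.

With dV = 4πρ²dρ, the probability is ∫|φ|² dV over ρ > 2.7λ.
The full normalization integral is A²·[45·π·λ^7/2] = 1, fixing A².
Let u = ρ/λ; then A², 4π and the length scale all cancel, so P = ∫_{2.7}^{∞} u^6·e^(-2·u) du ÷ ∫_{0}^{∞} u^6·e^(-2·u) du.
An antiderivative of u^6·e^(-2·u) is -(4·u^6 + 12·u^5 + 30·u^4 + 60·u^3 + 90·u^2 + 90·u + 45)·e^(-2·u)/8; evaluating from 2.7 to ∞ gives ≈ 3.94690, while the full integral is 45/8.
The region integral divided by the full integral gives P = 0.70167.

P ≈ 0.7017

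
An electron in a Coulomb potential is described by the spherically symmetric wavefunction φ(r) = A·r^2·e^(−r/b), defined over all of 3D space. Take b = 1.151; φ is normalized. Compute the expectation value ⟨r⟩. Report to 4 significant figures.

⟨r⟩ = ∫ r |φ|² 4πr² dr over the full domain.
Using ∫₀^∞ rⁿ e^(−αr) dr = n!/αⁿ⁺¹, the ratio of the moment integral to the normalization integral gives ⟨r⟩ = 7·b/2.
Putting b = 1.151 gives 4.0285.

⟨r⟩ ≈ 4.029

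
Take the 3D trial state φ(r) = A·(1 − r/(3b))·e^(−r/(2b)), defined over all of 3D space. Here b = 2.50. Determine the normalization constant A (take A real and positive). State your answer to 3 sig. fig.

Require ∫ |φ|² 4πr² dr = 1 over the whole domain.
With ∫₀^∞ r^4 e^(−αr) dr = 4!/α^5, carrying out the integral gives A² · 8·π·b^3/3.
Setting this equal to 1 gives A² = 1/(8·π·b^3/3).
Substituting b = 2.50 gives A² = 0.007639, so A = 0.08740.

A ≈ 0.0874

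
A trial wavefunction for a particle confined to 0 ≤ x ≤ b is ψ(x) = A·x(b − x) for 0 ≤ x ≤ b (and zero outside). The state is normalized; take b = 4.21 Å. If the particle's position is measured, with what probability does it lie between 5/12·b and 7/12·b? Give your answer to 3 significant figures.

P ≈ 0.307

The probability is P = ∫ |ψ|² dx over [5/12·b, 7/12·b].
The normalization integral ∫|ψ|²dx over the whole domain equals b^5/30·A², and A² cancels in the ratio.
Let u = x/b; then A² and the length scale cancel, so P = ∫_{5/12}^{7/12} u^2·(1 - u)^2 du ÷ ∫_{0}^{1} u^2·(1 - u)^2 du.
With ∫ u^2·(1 - u)^2 du = u^3·(6·u^2 - 15·u + 10)/30 + C, the region integral is ≈ 0.010225 and the full one is 1/30.
This works out to P = 0.3068.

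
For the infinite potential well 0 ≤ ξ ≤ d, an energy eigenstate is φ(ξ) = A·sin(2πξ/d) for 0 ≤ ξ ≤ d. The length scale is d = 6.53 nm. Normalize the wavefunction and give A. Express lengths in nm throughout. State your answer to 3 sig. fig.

A ≈ 0.553 nm^(-1/2)

We need A² ∫|f|² dξ = 1, taking the integral from 0 to d.
With ∫₀^d sin²(nπξ/d) dξ = d/2, with φ = A·sin(2πξ/d), the integral evaluates to A²·[d/2].
So A² = (d/2)^(−1).
Plugging in d = 6.53 yields A = 0.5534.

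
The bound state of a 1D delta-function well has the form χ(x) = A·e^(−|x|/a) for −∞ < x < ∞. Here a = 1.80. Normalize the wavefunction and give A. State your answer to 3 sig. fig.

We need A² ∫|f|² dx = 1, taking the integral from −∞ to ∞.
Carrying out the integral gives A² · a.
Setting this equal to 1 gives A² = 1/(a).
With a = 1.80: A² = 0.5556 and A = 0.7454.

A ≈ 0.745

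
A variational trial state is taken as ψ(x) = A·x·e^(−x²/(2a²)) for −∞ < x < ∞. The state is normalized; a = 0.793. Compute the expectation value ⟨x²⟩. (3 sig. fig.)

The expectation value is the |ψ|²-weighted average of x^2: ∫ x^2|ψ|² dx.
With ∫_{−∞}^{∞} x^(2m) e^(−αx²) dx = (2m−1)!!·√π / (2^m α^(m+1/2)), evaluating both integrals, ⟨x²⟩ = 3·a^2/2.
Putting a = 0.793 gives 0.9433.

⟨x^2⟩ ≈ 0.943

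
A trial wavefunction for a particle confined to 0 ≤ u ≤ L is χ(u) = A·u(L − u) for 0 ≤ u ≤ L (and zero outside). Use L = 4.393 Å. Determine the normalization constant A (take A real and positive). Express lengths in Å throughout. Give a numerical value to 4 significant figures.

The normalization condition is ∫|χ|² du = 1 from 0 to L.
With χ = A·u(L − u), the integral evaluates to A²·[L^5/30].
Setting this equal to 1 gives A² = 1/(L^5/30).
Substituting L = 4.393 gives A² = 0.018336, so A = 0.13541.

A ≈ 0.1354 Å^(-5/2)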